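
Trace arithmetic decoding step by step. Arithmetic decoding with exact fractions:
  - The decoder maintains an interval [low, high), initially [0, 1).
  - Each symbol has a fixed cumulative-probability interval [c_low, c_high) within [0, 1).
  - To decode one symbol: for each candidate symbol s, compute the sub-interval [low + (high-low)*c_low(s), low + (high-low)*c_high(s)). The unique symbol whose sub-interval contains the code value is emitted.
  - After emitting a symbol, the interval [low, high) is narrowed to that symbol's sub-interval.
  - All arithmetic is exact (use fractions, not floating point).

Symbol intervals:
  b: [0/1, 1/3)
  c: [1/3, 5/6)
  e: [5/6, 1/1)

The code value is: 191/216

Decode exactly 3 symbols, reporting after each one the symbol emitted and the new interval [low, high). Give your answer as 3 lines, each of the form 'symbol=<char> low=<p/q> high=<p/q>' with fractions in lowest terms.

Step 1: interval [0/1, 1/1), width = 1/1 - 0/1 = 1/1
  'b': [0/1 + 1/1*0/1, 0/1 + 1/1*1/3) = [0/1, 1/3)
  'c': [0/1 + 1/1*1/3, 0/1 + 1/1*5/6) = [1/3, 5/6)
  'e': [0/1 + 1/1*5/6, 0/1 + 1/1*1/1) = [5/6, 1/1) <- contains code 191/216
  emit 'e', narrow to [5/6, 1/1)
Step 2: interval [5/6, 1/1), width = 1/1 - 5/6 = 1/6
  'b': [5/6 + 1/6*0/1, 5/6 + 1/6*1/3) = [5/6, 8/9) <- contains code 191/216
  'c': [5/6 + 1/6*1/3, 5/6 + 1/6*5/6) = [8/9, 35/36)
  'e': [5/6 + 1/6*5/6, 5/6 + 1/6*1/1) = [35/36, 1/1)
  emit 'b', narrow to [5/6, 8/9)
Step 3: interval [5/6, 8/9), width = 8/9 - 5/6 = 1/18
  'b': [5/6 + 1/18*0/1, 5/6 + 1/18*1/3) = [5/6, 23/27)
  'c': [5/6 + 1/18*1/3, 5/6 + 1/18*5/6) = [23/27, 95/108)
  'e': [5/6 + 1/18*5/6, 5/6 + 1/18*1/1) = [95/108, 8/9) <- contains code 191/216
  emit 'e', narrow to [95/108, 8/9)

Answer: symbol=e low=5/6 high=1/1
symbol=b low=5/6 high=8/9
symbol=e low=95/108 high=8/9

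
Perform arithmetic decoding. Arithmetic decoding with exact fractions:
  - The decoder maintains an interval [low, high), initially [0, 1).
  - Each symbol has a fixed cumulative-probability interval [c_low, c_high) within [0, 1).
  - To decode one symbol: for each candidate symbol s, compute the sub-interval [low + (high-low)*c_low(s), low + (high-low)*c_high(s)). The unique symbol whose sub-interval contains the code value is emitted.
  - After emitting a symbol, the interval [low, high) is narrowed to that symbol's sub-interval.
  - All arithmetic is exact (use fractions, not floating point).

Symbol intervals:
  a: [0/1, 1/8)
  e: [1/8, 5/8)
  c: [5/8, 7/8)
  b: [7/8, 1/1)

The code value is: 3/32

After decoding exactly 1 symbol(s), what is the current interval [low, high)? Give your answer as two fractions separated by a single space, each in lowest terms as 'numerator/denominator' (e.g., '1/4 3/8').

Step 1: interval [0/1, 1/1), width = 1/1 - 0/1 = 1/1
  'a': [0/1 + 1/1*0/1, 0/1 + 1/1*1/8) = [0/1, 1/8) <- contains code 3/32
  'e': [0/1 + 1/1*1/8, 0/1 + 1/1*5/8) = [1/8, 5/8)
  'c': [0/1 + 1/1*5/8, 0/1 + 1/1*7/8) = [5/8, 7/8)
  'b': [0/1 + 1/1*7/8, 0/1 + 1/1*1/1) = [7/8, 1/1)
  emit 'a', narrow to [0/1, 1/8)

Answer: 0/1 1/8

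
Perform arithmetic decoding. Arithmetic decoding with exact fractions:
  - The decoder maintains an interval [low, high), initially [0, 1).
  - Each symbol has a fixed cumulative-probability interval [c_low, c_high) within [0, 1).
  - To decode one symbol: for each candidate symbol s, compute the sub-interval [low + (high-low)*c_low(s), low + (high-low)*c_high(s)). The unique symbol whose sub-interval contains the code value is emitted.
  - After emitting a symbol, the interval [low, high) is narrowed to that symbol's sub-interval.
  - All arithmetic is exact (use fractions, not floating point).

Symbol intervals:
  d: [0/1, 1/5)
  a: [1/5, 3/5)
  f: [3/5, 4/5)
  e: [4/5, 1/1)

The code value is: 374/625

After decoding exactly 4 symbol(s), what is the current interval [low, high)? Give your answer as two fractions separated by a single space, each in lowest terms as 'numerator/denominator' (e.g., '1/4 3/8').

Step 1: interval [0/1, 1/1), width = 1/1 - 0/1 = 1/1
  'd': [0/1 + 1/1*0/1, 0/1 + 1/1*1/5) = [0/1, 1/5)
  'a': [0/1 + 1/1*1/5, 0/1 + 1/1*3/5) = [1/5, 3/5) <- contains code 374/625
  'f': [0/1 + 1/1*3/5, 0/1 + 1/1*4/5) = [3/5, 4/5)
  'e': [0/1 + 1/1*4/5, 0/1 + 1/1*1/1) = [4/5, 1/1)
  emit 'a', narrow to [1/5, 3/5)
Step 2: interval [1/5, 3/5), width = 3/5 - 1/5 = 2/5
  'd': [1/5 + 2/5*0/1, 1/5 + 2/5*1/5) = [1/5, 7/25)
  'a': [1/5 + 2/5*1/5, 1/5 + 2/5*3/5) = [7/25, 11/25)
  'f': [1/5 + 2/5*3/5, 1/5 + 2/5*4/5) = [11/25, 13/25)
  'e': [1/5 + 2/5*4/5, 1/5 + 2/5*1/1) = [13/25, 3/5) <- contains code 374/625
  emit 'e', narrow to [13/25, 3/5)
Step 3: interval [13/25, 3/5), width = 3/5 - 13/25 = 2/25
  'd': [13/25 + 2/25*0/1, 13/25 + 2/25*1/5) = [13/25, 67/125)
  'a': [13/25 + 2/25*1/5, 13/25 + 2/25*3/5) = [67/125, 71/125)
  'f': [13/25 + 2/25*3/5, 13/25 + 2/25*4/5) = [71/125, 73/125)
  'e': [13/25 + 2/25*4/5, 13/25 + 2/25*1/1) = [73/125, 3/5) <- contains code 374/625
  emit 'e', narrow to [73/125, 3/5)
Step 4: interval [73/125, 3/5), width = 3/5 - 73/125 = 2/125
  'd': [73/125 + 2/125*0/1, 73/125 + 2/125*1/5) = [73/125, 367/625)
  'a': [73/125 + 2/125*1/5, 73/125 + 2/125*3/5) = [367/625, 371/625)
  'f': [73/125 + 2/125*3/5, 73/125 + 2/125*4/5) = [371/625, 373/625)
  'e': [73/125 + 2/125*4/5, 73/125 + 2/125*1/1) = [373/625, 3/5) <- contains code 374/625
  emit 'e', narrow to [373/625, 3/5)

Answer: 373/625 3/5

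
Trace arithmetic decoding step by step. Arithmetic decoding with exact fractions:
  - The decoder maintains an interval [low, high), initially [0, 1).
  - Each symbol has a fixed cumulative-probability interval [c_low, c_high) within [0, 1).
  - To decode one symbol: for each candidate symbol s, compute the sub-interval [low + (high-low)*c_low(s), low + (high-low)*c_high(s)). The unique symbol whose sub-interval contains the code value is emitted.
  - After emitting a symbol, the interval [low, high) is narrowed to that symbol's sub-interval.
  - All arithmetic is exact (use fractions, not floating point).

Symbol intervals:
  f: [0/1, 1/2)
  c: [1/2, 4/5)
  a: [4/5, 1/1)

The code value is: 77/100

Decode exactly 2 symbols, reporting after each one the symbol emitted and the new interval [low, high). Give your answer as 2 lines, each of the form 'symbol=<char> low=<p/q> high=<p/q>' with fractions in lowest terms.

Step 1: interval [0/1, 1/1), width = 1/1 - 0/1 = 1/1
  'f': [0/1 + 1/1*0/1, 0/1 + 1/1*1/2) = [0/1, 1/2)
  'c': [0/1 + 1/1*1/2, 0/1 + 1/1*4/5) = [1/2, 4/5) <- contains code 77/100
  'a': [0/1 + 1/1*4/5, 0/1 + 1/1*1/1) = [4/5, 1/1)
  emit 'c', narrow to [1/2, 4/5)
Step 2: interval [1/2, 4/5), width = 4/5 - 1/2 = 3/10
  'f': [1/2 + 3/10*0/1, 1/2 + 3/10*1/2) = [1/2, 13/20)
  'c': [1/2 + 3/10*1/2, 1/2 + 3/10*4/5) = [13/20, 37/50)
  'a': [1/2 + 3/10*4/5, 1/2 + 3/10*1/1) = [37/50, 4/5) <- contains code 77/100
  emit 'a', narrow to [37/50, 4/5)

Answer: symbol=c low=1/2 high=4/5
symbol=a low=37/50 high=4/5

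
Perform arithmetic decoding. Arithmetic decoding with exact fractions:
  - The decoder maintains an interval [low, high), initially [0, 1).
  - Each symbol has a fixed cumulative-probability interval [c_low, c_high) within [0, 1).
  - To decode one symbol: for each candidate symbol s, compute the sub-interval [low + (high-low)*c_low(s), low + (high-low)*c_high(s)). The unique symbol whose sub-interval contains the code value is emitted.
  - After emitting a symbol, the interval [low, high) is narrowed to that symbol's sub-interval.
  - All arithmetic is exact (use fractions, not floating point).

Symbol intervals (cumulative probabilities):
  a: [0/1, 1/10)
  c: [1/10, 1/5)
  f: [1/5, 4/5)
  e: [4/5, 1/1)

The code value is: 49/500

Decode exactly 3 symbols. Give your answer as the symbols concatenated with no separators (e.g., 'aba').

Step 1: interval [0/1, 1/1), width = 1/1 - 0/1 = 1/1
  'a': [0/1 + 1/1*0/1, 0/1 + 1/1*1/10) = [0/1, 1/10) <- contains code 49/500
  'c': [0/1 + 1/1*1/10, 0/1 + 1/1*1/5) = [1/10, 1/5)
  'f': [0/1 + 1/1*1/5, 0/1 + 1/1*4/5) = [1/5, 4/5)
  'e': [0/1 + 1/1*4/5, 0/1 + 1/1*1/1) = [4/5, 1/1)
  emit 'a', narrow to [0/1, 1/10)
Step 2: interval [0/1, 1/10), width = 1/10 - 0/1 = 1/10
  'a': [0/1 + 1/10*0/1, 0/1 + 1/10*1/10) = [0/1, 1/100)
  'c': [0/1 + 1/10*1/10, 0/1 + 1/10*1/5) = [1/100, 1/50)
  'f': [0/1 + 1/10*1/5, 0/1 + 1/10*4/5) = [1/50, 2/25)
  'e': [0/1 + 1/10*4/5, 0/1 + 1/10*1/1) = [2/25, 1/10) <- contains code 49/500
  emit 'e', narrow to [2/25, 1/10)
Step 3: interval [2/25, 1/10), width = 1/10 - 2/25 = 1/50
  'a': [2/25 + 1/50*0/1, 2/25 + 1/50*1/10) = [2/25, 41/500)
  'c': [2/25 + 1/50*1/10, 2/25 + 1/50*1/5) = [41/500, 21/250)
  'f': [2/25 + 1/50*1/5, 2/25 + 1/50*4/5) = [21/250, 12/125)
  'e': [2/25 + 1/50*4/5, 2/25 + 1/50*1/1) = [12/125, 1/10) <- contains code 49/500
  emit 'e', narrow to [12/125, 1/10)

Answer: aee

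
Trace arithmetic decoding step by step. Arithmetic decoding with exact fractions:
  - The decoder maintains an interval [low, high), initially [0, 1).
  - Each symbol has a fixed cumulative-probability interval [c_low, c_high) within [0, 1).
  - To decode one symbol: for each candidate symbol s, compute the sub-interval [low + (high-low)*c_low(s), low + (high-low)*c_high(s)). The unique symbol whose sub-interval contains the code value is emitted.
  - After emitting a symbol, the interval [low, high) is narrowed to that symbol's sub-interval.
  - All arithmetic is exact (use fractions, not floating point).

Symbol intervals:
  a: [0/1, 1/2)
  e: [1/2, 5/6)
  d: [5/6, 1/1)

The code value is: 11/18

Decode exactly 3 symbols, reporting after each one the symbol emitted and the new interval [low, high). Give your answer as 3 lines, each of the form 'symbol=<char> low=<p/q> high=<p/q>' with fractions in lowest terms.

Step 1: interval [0/1, 1/1), width = 1/1 - 0/1 = 1/1
  'a': [0/1 + 1/1*0/1, 0/1 + 1/1*1/2) = [0/1, 1/2)
  'e': [0/1 + 1/1*1/2, 0/1 + 1/1*5/6) = [1/2, 5/6) <- contains code 11/18
  'd': [0/1 + 1/1*5/6, 0/1 + 1/1*1/1) = [5/6, 1/1)
  emit 'e', narrow to [1/2, 5/6)
Step 2: interval [1/2, 5/6), width = 5/6 - 1/2 = 1/3
  'a': [1/2 + 1/3*0/1, 1/2 + 1/3*1/2) = [1/2, 2/3) <- contains code 11/18
  'e': [1/2 + 1/3*1/2, 1/2 + 1/3*5/6) = [2/3, 7/9)
  'd': [1/2 + 1/3*5/6, 1/2 + 1/3*1/1) = [7/9, 5/6)
  emit 'a', narrow to [1/2, 2/3)
Step 3: interval [1/2, 2/3), width = 2/3 - 1/2 = 1/6
  'a': [1/2 + 1/6*0/1, 1/2 + 1/6*1/2) = [1/2, 7/12)
  'e': [1/2 + 1/6*1/2, 1/2 + 1/6*5/6) = [7/12, 23/36) <- contains code 11/18
  'd': [1/2 + 1/6*5/6, 1/2 + 1/6*1/1) = [23/36, 2/3)
  emit 'e', narrow to [7/12, 23/36)

Answer: symbol=e low=1/2 high=5/6
symbol=a low=1/2 high=2/3
symbol=e low=7/12 high=23/36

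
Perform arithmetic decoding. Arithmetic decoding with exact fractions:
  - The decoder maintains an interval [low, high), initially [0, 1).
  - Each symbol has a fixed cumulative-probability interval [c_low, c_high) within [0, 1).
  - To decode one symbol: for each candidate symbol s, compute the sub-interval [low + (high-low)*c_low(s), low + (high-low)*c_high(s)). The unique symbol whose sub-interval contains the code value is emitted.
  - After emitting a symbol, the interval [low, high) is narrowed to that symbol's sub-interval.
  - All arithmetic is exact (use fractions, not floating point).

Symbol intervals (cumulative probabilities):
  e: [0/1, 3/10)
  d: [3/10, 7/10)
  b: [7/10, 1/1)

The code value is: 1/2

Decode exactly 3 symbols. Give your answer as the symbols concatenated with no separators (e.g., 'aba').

Step 1: interval [0/1, 1/1), width = 1/1 - 0/1 = 1/1
  'e': [0/1 + 1/1*0/1, 0/1 + 1/1*3/10) = [0/1, 3/10)
  'd': [0/1 + 1/1*3/10, 0/1 + 1/1*7/10) = [3/10, 7/10) <- contains code 1/2
  'b': [0/1 + 1/1*7/10, 0/1 + 1/1*1/1) = [7/10, 1/1)
  emit 'd', narrow to [3/10, 7/10)
Step 2: interval [3/10, 7/10), width = 7/10 - 3/10 = 2/5
  'e': [3/10 + 2/5*0/1, 3/10 + 2/5*3/10) = [3/10, 21/50)
  'd': [3/10 + 2/5*3/10, 3/10 + 2/5*7/10) = [21/50, 29/50) <- contains code 1/2
  'b': [3/10 + 2/5*7/10, 3/10 + 2/5*1/1) = [29/50, 7/10)
  emit 'd', narrow to [21/50, 29/50)
Step 3: interval [21/50, 29/50), width = 29/50 - 21/50 = 4/25
  'e': [21/50 + 4/25*0/1, 21/50 + 4/25*3/10) = [21/50, 117/250)
  'd': [21/50 + 4/25*3/10, 21/50 + 4/25*7/10) = [117/250, 133/250) <- contains code 1/2
  'b': [21/50 + 4/25*7/10, 21/50 + 4/25*1/1) = [133/250, 29/50)
  emit 'd', narrow to [117/250, 133/250)

Answer: ddd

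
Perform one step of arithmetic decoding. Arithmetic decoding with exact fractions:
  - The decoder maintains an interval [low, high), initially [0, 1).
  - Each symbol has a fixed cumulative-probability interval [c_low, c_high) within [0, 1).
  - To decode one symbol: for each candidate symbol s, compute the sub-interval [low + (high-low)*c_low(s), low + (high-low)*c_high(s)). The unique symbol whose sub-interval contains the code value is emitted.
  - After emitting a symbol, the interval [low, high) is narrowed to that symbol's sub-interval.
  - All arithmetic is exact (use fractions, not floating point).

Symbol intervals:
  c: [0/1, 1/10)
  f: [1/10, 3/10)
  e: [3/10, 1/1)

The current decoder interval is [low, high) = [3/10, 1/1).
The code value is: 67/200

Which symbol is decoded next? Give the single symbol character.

Interval width = high − low = 1/1 − 3/10 = 7/10
Scaled code = (code − low) / width = (67/200 − 3/10) / 7/10 = 1/20
  c: [0/1, 1/10) ← scaled code falls here ✓
  f: [1/10, 3/10) 
  e: [3/10, 1/1) 

Answer: c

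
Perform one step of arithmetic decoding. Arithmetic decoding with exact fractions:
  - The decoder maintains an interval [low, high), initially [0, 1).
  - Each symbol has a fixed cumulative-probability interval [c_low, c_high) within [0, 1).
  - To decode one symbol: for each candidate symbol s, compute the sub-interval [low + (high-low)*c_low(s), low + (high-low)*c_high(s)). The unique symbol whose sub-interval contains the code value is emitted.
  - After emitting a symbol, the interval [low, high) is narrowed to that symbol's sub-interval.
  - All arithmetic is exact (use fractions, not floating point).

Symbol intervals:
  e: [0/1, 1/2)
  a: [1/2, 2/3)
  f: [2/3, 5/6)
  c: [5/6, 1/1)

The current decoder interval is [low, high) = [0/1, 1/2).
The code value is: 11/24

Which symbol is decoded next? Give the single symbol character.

Interval width = high − low = 1/2 − 0/1 = 1/2
Scaled code = (code − low) / width = (11/24 − 0/1) / 1/2 = 11/12
  e: [0/1, 1/2) 
  a: [1/2, 2/3) 
  f: [2/3, 5/6) 
  c: [5/6, 1/1) ← scaled code falls here ✓

Answer: c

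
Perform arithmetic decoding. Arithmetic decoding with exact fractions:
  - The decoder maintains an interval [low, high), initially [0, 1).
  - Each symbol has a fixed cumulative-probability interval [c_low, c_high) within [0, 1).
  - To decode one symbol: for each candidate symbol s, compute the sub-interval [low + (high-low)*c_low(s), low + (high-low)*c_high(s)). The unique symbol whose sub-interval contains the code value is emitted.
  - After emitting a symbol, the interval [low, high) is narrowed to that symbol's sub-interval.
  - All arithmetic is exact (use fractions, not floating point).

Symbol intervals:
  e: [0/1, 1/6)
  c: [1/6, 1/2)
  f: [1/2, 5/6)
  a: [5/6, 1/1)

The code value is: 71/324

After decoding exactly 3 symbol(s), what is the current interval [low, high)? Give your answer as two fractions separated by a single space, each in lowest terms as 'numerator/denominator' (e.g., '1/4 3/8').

Answer: 23/108 2/9

Derivation:
Step 1: interval [0/1, 1/1), width = 1/1 - 0/1 = 1/1
  'e': [0/1 + 1/1*0/1, 0/1 + 1/1*1/6) = [0/1, 1/6)
  'c': [0/1 + 1/1*1/6, 0/1 + 1/1*1/2) = [1/6, 1/2) <- contains code 71/324
  'f': [0/1 + 1/1*1/2, 0/1 + 1/1*5/6) = [1/2, 5/6)
  'a': [0/1 + 1/1*5/6, 0/1 + 1/1*1/1) = [5/6, 1/1)
  emit 'c', narrow to [1/6, 1/2)
Step 2: interval [1/6, 1/2), width = 1/2 - 1/6 = 1/3
  'e': [1/6 + 1/3*0/1, 1/6 + 1/3*1/6) = [1/6, 2/9) <- contains code 71/324
  'c': [1/6 + 1/3*1/6, 1/6 + 1/3*1/2) = [2/9, 1/3)
  'f': [1/6 + 1/3*1/2, 1/6 + 1/3*5/6) = [1/3, 4/9)
  'a': [1/6 + 1/3*5/6, 1/6 + 1/3*1/1) = [4/9, 1/2)
  emit 'e', narrow to [1/6, 2/9)
Step 3: interval [1/6, 2/9), width = 2/9 - 1/6 = 1/18
  'e': [1/6 + 1/18*0/1, 1/6 + 1/18*1/6) = [1/6, 19/108)
  'c': [1/6 + 1/18*1/6, 1/6 + 1/18*1/2) = [19/108, 7/36)
  'f': [1/6 + 1/18*1/2, 1/6 + 1/18*5/6) = [7/36, 23/108)
  'a': [1/6 + 1/18*5/6, 1/6 + 1/18*1/1) = [23/108, 2/9) <- contains code 71/324
  emit 'a', narrow to [23/108, 2/9)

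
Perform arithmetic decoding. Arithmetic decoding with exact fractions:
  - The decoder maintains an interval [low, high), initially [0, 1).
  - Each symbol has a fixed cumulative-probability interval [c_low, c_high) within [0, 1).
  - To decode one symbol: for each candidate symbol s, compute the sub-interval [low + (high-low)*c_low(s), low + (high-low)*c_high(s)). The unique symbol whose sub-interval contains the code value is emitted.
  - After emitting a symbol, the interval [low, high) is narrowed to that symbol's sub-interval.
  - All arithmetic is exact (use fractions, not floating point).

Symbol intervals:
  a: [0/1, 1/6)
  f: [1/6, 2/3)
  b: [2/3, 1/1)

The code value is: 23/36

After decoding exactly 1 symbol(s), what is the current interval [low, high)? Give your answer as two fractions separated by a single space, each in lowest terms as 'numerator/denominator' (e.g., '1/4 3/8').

Step 1: interval [0/1, 1/1), width = 1/1 - 0/1 = 1/1
  'a': [0/1 + 1/1*0/1, 0/1 + 1/1*1/6) = [0/1, 1/6)
  'f': [0/1 + 1/1*1/6, 0/1 + 1/1*2/3) = [1/6, 2/3) <- contains code 23/36
  'b': [0/1 + 1/1*2/3, 0/1 + 1/1*1/1) = [2/3, 1/1)
  emit 'f', narrow to [1/6, 2/3)

Answer: 1/6 2/3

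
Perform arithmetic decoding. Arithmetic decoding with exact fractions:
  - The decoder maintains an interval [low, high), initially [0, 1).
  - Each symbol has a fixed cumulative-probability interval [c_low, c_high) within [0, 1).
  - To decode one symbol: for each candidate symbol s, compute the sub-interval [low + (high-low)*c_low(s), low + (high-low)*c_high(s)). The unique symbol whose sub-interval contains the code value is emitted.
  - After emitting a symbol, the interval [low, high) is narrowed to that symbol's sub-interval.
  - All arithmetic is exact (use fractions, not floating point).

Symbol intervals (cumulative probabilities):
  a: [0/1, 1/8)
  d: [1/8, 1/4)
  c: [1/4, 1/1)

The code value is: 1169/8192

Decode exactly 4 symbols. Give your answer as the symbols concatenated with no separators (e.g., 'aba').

Step 1: interval [0/1, 1/1), width = 1/1 - 0/1 = 1/1
  'a': [0/1 + 1/1*0/1, 0/1 + 1/1*1/8) = [0/1, 1/8)
  'd': [0/1 + 1/1*1/8, 0/1 + 1/1*1/4) = [1/8, 1/4) <- contains code 1169/8192
  'c': [0/1 + 1/1*1/4, 0/1 + 1/1*1/1) = [1/4, 1/1)
  emit 'd', narrow to [1/8, 1/4)
Step 2: interval [1/8, 1/4), width = 1/4 - 1/8 = 1/8
  'a': [1/8 + 1/8*0/1, 1/8 + 1/8*1/8) = [1/8, 9/64)
  'd': [1/8 + 1/8*1/8, 1/8 + 1/8*1/4) = [9/64, 5/32) <- contains code 1169/8192
  'c': [1/8 + 1/8*1/4, 1/8 + 1/8*1/1) = [5/32, 1/4)
  emit 'd', narrow to [9/64, 5/32)
Step 3: interval [9/64, 5/32), width = 5/32 - 9/64 = 1/64
  'a': [9/64 + 1/64*0/1, 9/64 + 1/64*1/8) = [9/64, 73/512)
  'd': [9/64 + 1/64*1/8, 9/64 + 1/64*1/4) = [73/512, 37/256) <- contains code 1169/8192
  'c': [9/64 + 1/64*1/4, 9/64 + 1/64*1/1) = [37/256, 5/32)
  emit 'd', narrow to [73/512, 37/256)
Step 4: interval [73/512, 37/256), width = 37/256 - 73/512 = 1/512
  'a': [73/512 + 1/512*0/1, 73/512 + 1/512*1/8) = [73/512, 585/4096) <- contains code 1169/8192
  'd': [73/512 + 1/512*1/8, 73/512 + 1/512*1/4) = [585/4096, 293/2048)
  'c': [73/512 + 1/512*1/4, 73/512 + 1/512*1/1) = [293/2048, 37/256)
  emit 'a', narrow to [73/512, 585/4096)

Answer: ddda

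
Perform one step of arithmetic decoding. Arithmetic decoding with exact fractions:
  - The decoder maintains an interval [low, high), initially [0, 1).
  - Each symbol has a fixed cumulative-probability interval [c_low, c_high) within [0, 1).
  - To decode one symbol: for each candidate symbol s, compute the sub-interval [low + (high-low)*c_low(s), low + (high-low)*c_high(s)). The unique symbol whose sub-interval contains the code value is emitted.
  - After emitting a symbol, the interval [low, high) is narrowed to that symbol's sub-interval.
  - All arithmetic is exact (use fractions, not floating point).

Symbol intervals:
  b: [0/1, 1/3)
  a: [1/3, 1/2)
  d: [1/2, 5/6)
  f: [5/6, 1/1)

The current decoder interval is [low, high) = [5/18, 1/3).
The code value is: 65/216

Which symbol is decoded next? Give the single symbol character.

Answer: a

Derivation:
Interval width = high − low = 1/3 − 5/18 = 1/18
Scaled code = (code − low) / width = (65/216 − 5/18) / 1/18 = 5/12
  b: [0/1, 1/3) 
  a: [1/3, 1/2) ← scaled code falls here ✓
  d: [1/2, 5/6) 
  f: [5/6, 1/1) 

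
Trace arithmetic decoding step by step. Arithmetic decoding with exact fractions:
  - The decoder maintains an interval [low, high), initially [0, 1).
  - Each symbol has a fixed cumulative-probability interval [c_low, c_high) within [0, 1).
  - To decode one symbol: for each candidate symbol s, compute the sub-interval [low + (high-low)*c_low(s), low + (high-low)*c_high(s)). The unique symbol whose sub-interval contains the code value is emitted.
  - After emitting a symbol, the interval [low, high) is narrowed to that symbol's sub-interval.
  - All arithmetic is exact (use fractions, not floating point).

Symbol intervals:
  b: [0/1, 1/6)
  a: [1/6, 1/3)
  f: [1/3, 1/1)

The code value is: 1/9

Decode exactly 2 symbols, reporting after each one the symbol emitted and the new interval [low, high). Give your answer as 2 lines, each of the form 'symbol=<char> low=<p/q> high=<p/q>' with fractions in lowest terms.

Step 1: interval [0/1, 1/1), width = 1/1 - 0/1 = 1/1
  'b': [0/1 + 1/1*0/1, 0/1 + 1/1*1/6) = [0/1, 1/6) <- contains code 1/9
  'a': [0/1 + 1/1*1/6, 0/1 + 1/1*1/3) = [1/6, 1/3)
  'f': [0/1 + 1/1*1/3, 0/1 + 1/1*1/1) = [1/3, 1/1)
  emit 'b', narrow to [0/1, 1/6)
Step 2: interval [0/1, 1/6), width = 1/6 - 0/1 = 1/6
  'b': [0/1 + 1/6*0/1, 0/1 + 1/6*1/6) = [0/1, 1/36)
  'a': [0/1 + 1/6*1/6, 0/1 + 1/6*1/3) = [1/36, 1/18)
  'f': [0/1 + 1/6*1/3, 0/1 + 1/6*1/1) = [1/18, 1/6) <- contains code 1/9
  emit 'f', narrow to [1/18, 1/6)

Answer: symbol=b low=0/1 high=1/6
symbol=f low=1/18 high=1/6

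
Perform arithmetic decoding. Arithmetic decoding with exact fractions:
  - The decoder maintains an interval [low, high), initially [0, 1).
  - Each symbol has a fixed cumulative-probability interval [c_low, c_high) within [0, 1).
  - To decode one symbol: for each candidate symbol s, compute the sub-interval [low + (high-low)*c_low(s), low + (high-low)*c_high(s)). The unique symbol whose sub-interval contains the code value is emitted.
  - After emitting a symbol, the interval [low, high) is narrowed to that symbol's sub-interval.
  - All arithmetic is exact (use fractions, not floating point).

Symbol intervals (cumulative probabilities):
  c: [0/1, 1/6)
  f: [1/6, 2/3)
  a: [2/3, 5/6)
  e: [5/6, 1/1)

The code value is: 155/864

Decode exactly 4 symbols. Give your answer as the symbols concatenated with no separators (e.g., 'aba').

Step 1: interval [0/1, 1/1), width = 1/1 - 0/1 = 1/1
  'c': [0/1 + 1/1*0/1, 0/1 + 1/1*1/6) = [0/1, 1/6)
  'f': [0/1 + 1/1*1/6, 0/1 + 1/1*2/3) = [1/6, 2/3) <- contains code 155/864
  'a': [0/1 + 1/1*2/3, 0/1 + 1/1*5/6) = [2/3, 5/6)
  'e': [0/1 + 1/1*5/6, 0/1 + 1/1*1/1) = [5/6, 1/1)
  emit 'f', narrow to [1/6, 2/3)
Step 2: interval [1/6, 2/3), width = 2/3 - 1/6 = 1/2
  'c': [1/6 + 1/2*0/1, 1/6 + 1/2*1/6) = [1/6, 1/4) <- contains code 155/864
  'f': [1/6 + 1/2*1/6, 1/6 + 1/2*2/3) = [1/4, 1/2)
  'a': [1/6 + 1/2*2/3, 1/6 + 1/2*5/6) = [1/2, 7/12)
  'e': [1/6 + 1/2*5/6, 1/6 + 1/2*1/1) = [7/12, 2/3)
  emit 'c', narrow to [1/6, 1/4)
Step 3: interval [1/6, 1/4), width = 1/4 - 1/6 = 1/12
  'c': [1/6 + 1/12*0/1, 1/6 + 1/12*1/6) = [1/6, 13/72) <- contains code 155/864
  'f': [1/6 + 1/12*1/6, 1/6 + 1/12*2/3) = [13/72, 2/9)
  'a': [1/6 + 1/12*2/3, 1/6 + 1/12*5/6) = [2/9, 17/72)
  'e': [1/6 + 1/12*5/6, 1/6 + 1/12*1/1) = [17/72, 1/4)
  emit 'c', narrow to [1/6, 13/72)
Step 4: interval [1/6, 13/72), width = 13/72 - 1/6 = 1/72
  'c': [1/6 + 1/72*0/1, 1/6 + 1/72*1/6) = [1/6, 73/432)
  'f': [1/6 + 1/72*1/6, 1/6 + 1/72*2/3) = [73/432, 19/108)
  'a': [1/6 + 1/72*2/3, 1/6 + 1/72*5/6) = [19/108, 77/432)
  'e': [1/6 + 1/72*5/6, 1/6 + 1/72*1/1) = [77/432, 13/72) <- contains code 155/864
  emit 'e', narrow to [77/432, 13/72)

Answer: fcce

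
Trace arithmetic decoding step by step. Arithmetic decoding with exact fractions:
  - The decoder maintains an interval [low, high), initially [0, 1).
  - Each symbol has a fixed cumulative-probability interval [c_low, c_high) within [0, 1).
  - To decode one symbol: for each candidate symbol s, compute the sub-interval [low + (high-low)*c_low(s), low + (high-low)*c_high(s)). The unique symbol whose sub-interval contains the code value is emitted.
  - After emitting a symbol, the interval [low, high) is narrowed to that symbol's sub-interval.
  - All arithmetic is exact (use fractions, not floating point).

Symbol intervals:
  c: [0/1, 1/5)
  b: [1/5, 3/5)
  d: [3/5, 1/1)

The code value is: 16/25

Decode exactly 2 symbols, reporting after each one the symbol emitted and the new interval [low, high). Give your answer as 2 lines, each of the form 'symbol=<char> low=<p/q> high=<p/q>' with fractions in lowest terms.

Answer: symbol=d low=3/5 high=1/1
symbol=c low=3/5 high=17/25

Derivation:
Step 1: interval [0/1, 1/1), width = 1/1 - 0/1 = 1/1
  'c': [0/1 + 1/1*0/1, 0/1 + 1/1*1/5) = [0/1, 1/5)
  'b': [0/1 + 1/1*1/5, 0/1 + 1/1*3/5) = [1/5, 3/5)
  'd': [0/1 + 1/1*3/5, 0/1 + 1/1*1/1) = [3/5, 1/1) <- contains code 16/25
  emit 'd', narrow to [3/5, 1/1)
Step 2: interval [3/5, 1/1), width = 1/1 - 3/5 = 2/5
  'c': [3/5 + 2/5*0/1, 3/5 + 2/5*1/5) = [3/5, 17/25) <- contains code 16/25
  'b': [3/5 + 2/5*1/5, 3/5 + 2/5*3/5) = [17/25, 21/25)
  'd': [3/5 + 2/5*3/5, 3/5 + 2/5*1/1) = [21/25, 1/1)
  emit 'c', narrow to [3/5, 17/25)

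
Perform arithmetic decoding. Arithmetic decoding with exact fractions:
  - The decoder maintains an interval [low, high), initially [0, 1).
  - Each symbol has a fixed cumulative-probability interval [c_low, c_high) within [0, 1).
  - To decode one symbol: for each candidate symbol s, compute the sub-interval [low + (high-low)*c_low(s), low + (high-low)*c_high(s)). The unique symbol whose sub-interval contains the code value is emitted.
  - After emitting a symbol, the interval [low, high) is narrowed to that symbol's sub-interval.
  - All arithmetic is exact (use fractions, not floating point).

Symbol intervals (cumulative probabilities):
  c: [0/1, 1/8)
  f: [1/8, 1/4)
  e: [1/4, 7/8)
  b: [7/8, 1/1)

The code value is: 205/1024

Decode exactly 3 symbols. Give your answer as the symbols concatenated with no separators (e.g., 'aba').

Answer: fee

Derivation:
Step 1: interval [0/1, 1/1), width = 1/1 - 0/1 = 1/1
  'c': [0/1 + 1/1*0/1, 0/1 + 1/1*1/8) = [0/1, 1/8)
  'f': [0/1 + 1/1*1/8, 0/1 + 1/1*1/4) = [1/8, 1/4) <- contains code 205/1024
  'e': [0/1 + 1/1*1/4, 0/1 + 1/1*7/8) = [1/4, 7/8)
  'b': [0/1 + 1/1*7/8, 0/1 + 1/1*1/1) = [7/8, 1/1)
  emit 'f', narrow to [1/8, 1/4)
Step 2: interval [1/8, 1/4), width = 1/4 - 1/8 = 1/8
  'c': [1/8 + 1/8*0/1, 1/8 + 1/8*1/8) = [1/8, 9/64)
  'f': [1/8 + 1/8*1/8, 1/8 + 1/8*1/4) = [9/64, 5/32)
  'e': [1/8 + 1/8*1/4, 1/8 + 1/8*7/8) = [5/32, 15/64) <- contains code 205/1024
  'b': [1/8 + 1/8*7/8, 1/8 + 1/8*1/1) = [15/64, 1/4)
  emit 'e', narrow to [5/32, 15/64)
Step 3: interval [5/32, 15/64), width = 15/64 - 5/32 = 5/64
  'c': [5/32 + 5/64*0/1, 5/32 + 5/64*1/8) = [5/32, 85/512)
  'f': [5/32 + 5/64*1/8, 5/32 + 5/64*1/4) = [85/512, 45/256)
  'e': [5/32 + 5/64*1/4, 5/32 + 5/64*7/8) = [45/256, 115/512) <- contains code 205/1024
  'b': [5/32 + 5/64*7/8, 5/32 + 5/64*1/1) = [115/512, 15/64)
  emit 'e', narrow to [45/256, 115/512)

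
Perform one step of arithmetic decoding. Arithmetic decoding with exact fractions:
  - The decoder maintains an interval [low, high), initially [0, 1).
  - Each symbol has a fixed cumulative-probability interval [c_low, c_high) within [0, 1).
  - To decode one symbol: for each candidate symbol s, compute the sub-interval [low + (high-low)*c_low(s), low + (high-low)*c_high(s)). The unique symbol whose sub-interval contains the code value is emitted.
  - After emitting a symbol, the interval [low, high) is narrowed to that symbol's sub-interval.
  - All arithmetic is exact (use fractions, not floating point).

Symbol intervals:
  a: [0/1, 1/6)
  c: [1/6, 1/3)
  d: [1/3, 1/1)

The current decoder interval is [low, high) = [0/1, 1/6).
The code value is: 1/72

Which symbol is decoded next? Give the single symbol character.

Interval width = high − low = 1/6 − 0/1 = 1/6
Scaled code = (code − low) / width = (1/72 − 0/1) / 1/6 = 1/12
  a: [0/1, 1/6) ← scaled code falls here ✓
  c: [1/6, 1/3) 
  d: [1/3, 1/1) 

Answer: a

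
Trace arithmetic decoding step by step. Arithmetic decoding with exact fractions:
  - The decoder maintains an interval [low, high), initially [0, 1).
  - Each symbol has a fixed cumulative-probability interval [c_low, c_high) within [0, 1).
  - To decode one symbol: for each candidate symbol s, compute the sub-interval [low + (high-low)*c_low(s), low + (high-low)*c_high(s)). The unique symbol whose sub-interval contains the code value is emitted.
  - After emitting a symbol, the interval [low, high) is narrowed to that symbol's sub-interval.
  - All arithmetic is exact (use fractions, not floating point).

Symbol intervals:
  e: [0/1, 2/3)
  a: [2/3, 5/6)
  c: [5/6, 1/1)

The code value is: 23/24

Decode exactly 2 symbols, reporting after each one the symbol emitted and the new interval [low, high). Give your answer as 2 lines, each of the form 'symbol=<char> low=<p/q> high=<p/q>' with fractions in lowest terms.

Step 1: interval [0/1, 1/1), width = 1/1 - 0/1 = 1/1
  'e': [0/1 + 1/1*0/1, 0/1 + 1/1*2/3) = [0/1, 2/3)
  'a': [0/1 + 1/1*2/3, 0/1 + 1/1*5/6) = [2/3, 5/6)
  'c': [0/1 + 1/1*5/6, 0/1 + 1/1*1/1) = [5/6, 1/1) <- contains code 23/24
  emit 'c', narrow to [5/6, 1/1)
Step 2: interval [5/6, 1/1), width = 1/1 - 5/6 = 1/6
  'e': [5/6 + 1/6*0/1, 5/6 + 1/6*2/3) = [5/6, 17/18)
  'a': [5/6 + 1/6*2/3, 5/6 + 1/6*5/6) = [17/18, 35/36) <- contains code 23/24
  'c': [5/6 + 1/6*5/6, 5/6 + 1/6*1/1) = [35/36, 1/1)
  emit 'a', narrow to [17/18, 35/36)

Answer: symbol=c low=5/6 high=1/1
symbol=a low=17/18 high=35/36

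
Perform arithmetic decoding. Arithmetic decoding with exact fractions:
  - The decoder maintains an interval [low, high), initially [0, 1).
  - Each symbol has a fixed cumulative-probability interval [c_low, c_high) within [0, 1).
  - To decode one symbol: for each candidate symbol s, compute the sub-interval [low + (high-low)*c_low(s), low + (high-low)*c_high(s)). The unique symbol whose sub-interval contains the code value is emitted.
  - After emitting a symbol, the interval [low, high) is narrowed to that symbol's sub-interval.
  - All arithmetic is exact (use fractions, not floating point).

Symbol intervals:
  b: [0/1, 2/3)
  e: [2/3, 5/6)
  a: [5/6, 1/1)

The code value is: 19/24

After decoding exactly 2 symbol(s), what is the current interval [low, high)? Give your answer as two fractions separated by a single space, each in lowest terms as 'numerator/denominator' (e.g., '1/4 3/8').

Answer: 7/9 29/36

Derivation:
Step 1: interval [0/1, 1/1), width = 1/1 - 0/1 = 1/1
  'b': [0/1 + 1/1*0/1, 0/1 + 1/1*2/3) = [0/1, 2/3)
  'e': [0/1 + 1/1*2/3, 0/1 + 1/1*5/6) = [2/3, 5/6) <- contains code 19/24
  'a': [0/1 + 1/1*5/6, 0/1 + 1/1*1/1) = [5/6, 1/1)
  emit 'e', narrow to [2/3, 5/6)
Step 2: interval [2/3, 5/6), width = 5/6 - 2/3 = 1/6
  'b': [2/3 + 1/6*0/1, 2/3 + 1/6*2/3) = [2/3, 7/9)
  'e': [2/3 + 1/6*2/3, 2/3 + 1/6*5/6) = [7/9, 29/36) <- contains code 19/24
  'a': [2/3 + 1/6*5/6, 2/3 + 1/6*1/1) = [29/36, 5/6)
  emit 'e', narrow to [7/9, 29/36)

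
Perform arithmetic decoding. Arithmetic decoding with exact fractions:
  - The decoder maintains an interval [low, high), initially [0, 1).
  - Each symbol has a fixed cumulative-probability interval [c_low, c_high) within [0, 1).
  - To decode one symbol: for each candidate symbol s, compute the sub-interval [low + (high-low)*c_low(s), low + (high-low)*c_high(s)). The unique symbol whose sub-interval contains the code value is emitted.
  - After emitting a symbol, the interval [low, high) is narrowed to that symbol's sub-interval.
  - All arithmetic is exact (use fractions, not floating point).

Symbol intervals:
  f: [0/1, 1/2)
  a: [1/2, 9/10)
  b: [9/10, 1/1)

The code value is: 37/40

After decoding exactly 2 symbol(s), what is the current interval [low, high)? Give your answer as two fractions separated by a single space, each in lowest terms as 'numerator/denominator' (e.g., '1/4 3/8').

Answer: 9/10 19/20

Derivation:
Step 1: interval [0/1, 1/1), width = 1/1 - 0/1 = 1/1
  'f': [0/1 + 1/1*0/1, 0/1 + 1/1*1/2) = [0/1, 1/2)
  'a': [0/1 + 1/1*1/2, 0/1 + 1/1*9/10) = [1/2, 9/10)
  'b': [0/1 + 1/1*9/10, 0/1 + 1/1*1/1) = [9/10, 1/1) <- contains code 37/40
  emit 'b', narrow to [9/10, 1/1)
Step 2: interval [9/10, 1/1), width = 1/1 - 9/10 = 1/10
  'f': [9/10 + 1/10*0/1, 9/10 + 1/10*1/2) = [9/10, 19/20) <- contains code 37/40
  'a': [9/10 + 1/10*1/2, 9/10 + 1/10*9/10) = [19/20, 99/100)
  'b': [9/10 + 1/10*9/10, 9/10 + 1/10*1/1) = [99/100, 1/1)
  emit 'f', narrow to [9/10, 19/20)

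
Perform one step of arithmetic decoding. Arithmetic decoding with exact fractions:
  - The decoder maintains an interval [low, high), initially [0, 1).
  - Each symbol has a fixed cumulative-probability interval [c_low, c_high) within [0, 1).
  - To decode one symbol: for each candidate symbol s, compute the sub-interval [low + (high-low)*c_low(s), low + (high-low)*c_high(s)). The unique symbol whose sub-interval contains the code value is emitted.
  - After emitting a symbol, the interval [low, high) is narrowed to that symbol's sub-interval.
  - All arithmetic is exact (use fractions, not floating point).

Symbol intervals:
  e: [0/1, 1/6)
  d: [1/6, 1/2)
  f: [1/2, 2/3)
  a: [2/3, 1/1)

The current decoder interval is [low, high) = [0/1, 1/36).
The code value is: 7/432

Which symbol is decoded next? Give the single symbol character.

Answer: f

Derivation:
Interval width = high − low = 1/36 − 0/1 = 1/36
Scaled code = (code − low) / width = (7/432 − 0/1) / 1/36 = 7/12
  e: [0/1, 1/6) 
  d: [1/6, 1/2) 
  f: [1/2, 2/3) ← scaled code falls here ✓
  a: [2/3, 1/1) 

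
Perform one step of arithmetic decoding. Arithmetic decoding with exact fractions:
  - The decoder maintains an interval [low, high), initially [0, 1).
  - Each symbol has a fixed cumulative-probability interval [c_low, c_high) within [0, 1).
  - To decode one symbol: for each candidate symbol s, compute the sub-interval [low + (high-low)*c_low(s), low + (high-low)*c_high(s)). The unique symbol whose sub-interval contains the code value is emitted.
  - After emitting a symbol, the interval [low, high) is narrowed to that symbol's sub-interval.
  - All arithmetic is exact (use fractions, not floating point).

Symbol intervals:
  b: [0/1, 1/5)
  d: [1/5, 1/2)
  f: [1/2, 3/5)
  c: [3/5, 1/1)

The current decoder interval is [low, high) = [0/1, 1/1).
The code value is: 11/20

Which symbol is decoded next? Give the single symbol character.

Answer: f

Derivation:
Interval width = high − low = 1/1 − 0/1 = 1/1
Scaled code = (code − low) / width = (11/20 − 0/1) / 1/1 = 11/20
  b: [0/1, 1/5) 
  d: [1/5, 1/2) 
  f: [1/2, 3/5) ← scaled code falls here ✓
  c: [3/5, 1/1) 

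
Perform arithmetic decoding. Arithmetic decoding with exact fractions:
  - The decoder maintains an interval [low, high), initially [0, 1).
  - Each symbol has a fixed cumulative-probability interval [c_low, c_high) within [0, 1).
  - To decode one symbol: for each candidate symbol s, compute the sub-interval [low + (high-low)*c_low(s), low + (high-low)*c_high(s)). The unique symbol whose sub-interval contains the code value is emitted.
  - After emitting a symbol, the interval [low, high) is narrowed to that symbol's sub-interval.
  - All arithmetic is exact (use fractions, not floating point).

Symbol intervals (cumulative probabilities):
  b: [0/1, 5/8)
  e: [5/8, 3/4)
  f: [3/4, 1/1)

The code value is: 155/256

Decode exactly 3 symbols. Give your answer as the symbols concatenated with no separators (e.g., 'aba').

Answer: bff

Derivation:
Step 1: interval [0/1, 1/1), width = 1/1 - 0/1 = 1/1
  'b': [0/1 + 1/1*0/1, 0/1 + 1/1*5/8) = [0/1, 5/8) <- contains code 155/256
  'e': [0/1 + 1/1*5/8, 0/1 + 1/1*3/4) = [5/8, 3/4)
  'f': [0/1 + 1/1*3/4, 0/1 + 1/1*1/1) = [3/4, 1/1)
  emit 'b', narrow to [0/1, 5/8)
Step 2: interval [0/1, 5/8), width = 5/8 - 0/1 = 5/8
  'b': [0/1 + 5/8*0/1, 0/1 + 5/8*5/8) = [0/1, 25/64)
  'e': [0/1 + 5/8*5/8, 0/1 + 5/8*3/4) = [25/64, 15/32)
  'f': [0/1 + 5/8*3/4, 0/1 + 5/8*1/1) = [15/32, 5/8) <- contains code 155/256
  emit 'f', narrow to [15/32, 5/8)
Step 3: interval [15/32, 5/8), width = 5/8 - 15/32 = 5/32
  'b': [15/32 + 5/32*0/1, 15/32 + 5/32*5/8) = [15/32, 145/256)
  'e': [15/32 + 5/32*5/8, 15/32 + 5/32*3/4) = [145/256, 75/128)
  'f': [15/32 + 5/32*3/4, 15/32 + 5/32*1/1) = [75/128, 5/8) <- contains code 155/256
  emit 'f', narrow to [75/128, 5/8)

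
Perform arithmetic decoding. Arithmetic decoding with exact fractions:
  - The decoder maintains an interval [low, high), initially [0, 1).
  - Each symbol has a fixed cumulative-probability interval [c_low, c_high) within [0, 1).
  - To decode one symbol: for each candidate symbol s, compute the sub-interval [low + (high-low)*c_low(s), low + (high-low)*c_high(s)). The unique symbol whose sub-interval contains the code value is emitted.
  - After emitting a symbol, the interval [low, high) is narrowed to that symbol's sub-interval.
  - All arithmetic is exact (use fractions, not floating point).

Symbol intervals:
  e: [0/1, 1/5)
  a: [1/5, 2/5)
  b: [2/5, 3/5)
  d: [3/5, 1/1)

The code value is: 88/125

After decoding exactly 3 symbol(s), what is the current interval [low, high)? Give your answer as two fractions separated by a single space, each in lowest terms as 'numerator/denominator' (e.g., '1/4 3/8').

Answer: 87/125 89/125

Derivation:
Step 1: interval [0/1, 1/1), width = 1/1 - 0/1 = 1/1
  'e': [0/1 + 1/1*0/1, 0/1 + 1/1*1/5) = [0/1, 1/5)
  'a': [0/1 + 1/1*1/5, 0/1 + 1/1*2/5) = [1/5, 2/5)
  'b': [0/1 + 1/1*2/5, 0/1 + 1/1*3/5) = [2/5, 3/5)
  'd': [0/1 + 1/1*3/5, 0/1 + 1/1*1/1) = [3/5, 1/1) <- contains code 88/125
  emit 'd', narrow to [3/5, 1/1)
Step 2: interval [3/5, 1/1), width = 1/1 - 3/5 = 2/5
  'e': [3/5 + 2/5*0/1, 3/5 + 2/5*1/5) = [3/5, 17/25)
  'a': [3/5 + 2/5*1/5, 3/5 + 2/5*2/5) = [17/25, 19/25) <- contains code 88/125
  'b': [3/5 + 2/5*2/5, 3/5 + 2/5*3/5) = [19/25, 21/25)
  'd': [3/5 + 2/5*3/5, 3/5 + 2/5*1/1) = [21/25, 1/1)
  emit 'a', narrow to [17/25, 19/25)
Step 3: interval [17/25, 19/25), width = 19/25 - 17/25 = 2/25
  'e': [17/25 + 2/25*0/1, 17/25 + 2/25*1/5) = [17/25, 87/125)
  'a': [17/25 + 2/25*1/5, 17/25 + 2/25*2/5) = [87/125, 89/125) <- contains code 88/125
  'b': [17/25 + 2/25*2/5, 17/25 + 2/25*3/5) = [89/125, 91/125)
  'd': [17/25 + 2/25*3/5, 17/25 + 2/25*1/1) = [91/125, 19/25)
  emit 'a', narrow to [87/125, 89/125)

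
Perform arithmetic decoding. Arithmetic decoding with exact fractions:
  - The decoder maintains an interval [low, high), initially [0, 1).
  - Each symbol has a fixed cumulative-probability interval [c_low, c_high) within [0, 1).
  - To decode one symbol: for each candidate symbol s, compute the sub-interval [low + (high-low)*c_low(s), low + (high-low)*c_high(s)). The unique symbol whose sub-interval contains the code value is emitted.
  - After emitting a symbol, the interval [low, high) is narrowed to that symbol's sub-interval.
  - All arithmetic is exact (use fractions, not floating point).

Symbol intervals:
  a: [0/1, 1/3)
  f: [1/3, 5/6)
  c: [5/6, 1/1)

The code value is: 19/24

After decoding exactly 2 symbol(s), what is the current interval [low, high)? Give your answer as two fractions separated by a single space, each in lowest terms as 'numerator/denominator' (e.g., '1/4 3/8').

Answer: 3/4 5/6

Derivation:
Step 1: interval [0/1, 1/1), width = 1/1 - 0/1 = 1/1
  'a': [0/1 + 1/1*0/1, 0/1 + 1/1*1/3) = [0/1, 1/3)
  'f': [0/1 + 1/1*1/3, 0/1 + 1/1*5/6) = [1/3, 5/6) <- contains code 19/24
  'c': [0/1 + 1/1*5/6, 0/1 + 1/1*1/1) = [5/6, 1/1)
  emit 'f', narrow to [1/3, 5/6)
Step 2: interval [1/3, 5/6), width = 5/6 - 1/3 = 1/2
  'a': [1/3 + 1/2*0/1, 1/3 + 1/2*1/3) = [1/3, 1/2)
  'f': [1/3 + 1/2*1/3, 1/3 + 1/2*5/6) = [1/2, 3/4)
  'c': [1/3 + 1/2*5/6, 1/3 + 1/2*1/1) = [3/4, 5/6) <- contains code 19/24
  emit 'c', narrow to [3/4, 5/6)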